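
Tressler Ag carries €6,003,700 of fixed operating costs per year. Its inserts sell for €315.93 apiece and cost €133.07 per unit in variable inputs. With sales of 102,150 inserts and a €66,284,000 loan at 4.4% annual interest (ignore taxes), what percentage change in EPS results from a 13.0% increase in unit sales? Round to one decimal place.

+24.9%

At 102,150 units, contribution = 102,150 × €182.86 = €18,679,149.00.
EBIT = €18,679,149.00 − €6,003,700 = €12,675,449.00.
Interest = €2,916,496.00, so EBIT − I = €9,758,953.00.
DCL = total CM / (EBIT − I) = €18,679,149.00 / €9,758,953.00 = 1.9141.
EPS therefore changes by 1.9141 × (+13.0%) = +24.9%.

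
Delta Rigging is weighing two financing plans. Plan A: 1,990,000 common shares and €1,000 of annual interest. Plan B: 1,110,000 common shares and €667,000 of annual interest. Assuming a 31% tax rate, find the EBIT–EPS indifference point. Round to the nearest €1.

€1,507,068

Set EPS_A = EPS_B: (EBIT − €1,000)(1 − 0.31) ÷ 1,990,000 = (EBIT − €667,000)(1 − 0.31) ÷ 1,110,000.
The (1 − t) factor cancels: (EBIT − 1,000) × 1,110,000 = (EBIT − 667,000) × 1,990,000.
Solving, EBIT = (667,000·1,990,000 − 1,000·1,110,000) / (1,990,000 − 1,110,000) = 1,326,220,000,000 / 880,000 = 1,507,068.18.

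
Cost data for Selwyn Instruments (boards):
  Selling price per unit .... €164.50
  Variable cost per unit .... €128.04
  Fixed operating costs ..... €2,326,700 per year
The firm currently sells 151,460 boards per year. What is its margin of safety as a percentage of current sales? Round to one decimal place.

Unit CM = price − variable cost = €164.50 − €128.04 = €36.46. Break-even units = €2,326,700 ÷ €36.46 = 63,815.14; break-even revenue = 63,815.14 × €164.50 = €10,497,590.51.
Actual sales revenue = 151,460 × €164.50 = €24,915,170.00.
Margin of safety = (€24,915,170.00 − €10,497,590.51) ÷ €24,915,170.00 = 57.9%.

57.9%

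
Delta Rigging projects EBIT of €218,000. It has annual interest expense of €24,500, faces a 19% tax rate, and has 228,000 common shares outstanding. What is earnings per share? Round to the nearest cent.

Pre-tax income = €218,000 − €24,500.00 = €193,500.00.
After tax at 19%: net income = €193,500.00 × 0.81 = €156,735.00.
EPS = €156,735.00 ÷ 228,000 = €0.69.

€0.69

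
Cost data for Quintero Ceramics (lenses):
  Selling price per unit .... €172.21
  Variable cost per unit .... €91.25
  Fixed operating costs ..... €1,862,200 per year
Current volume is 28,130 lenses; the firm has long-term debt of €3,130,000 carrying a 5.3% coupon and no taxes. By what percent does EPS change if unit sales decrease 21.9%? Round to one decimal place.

-200.0%

Total contribution margin = 28,130 × €80.96 = €2,277,404.80.
Operating income = contribution − fixed costs = €2,277,404.80 − €1,862,200 = €415,204.80.
Interest = €165,890.00, so EBIT − I = €249,314.80.
DCL = total CM / (EBIT − I) = €2,277,404.80 / €249,314.80 = 9.1347.
%ΔEPS = DCL × %ΔSales = 9.1347 × -21.9% = -200.0%.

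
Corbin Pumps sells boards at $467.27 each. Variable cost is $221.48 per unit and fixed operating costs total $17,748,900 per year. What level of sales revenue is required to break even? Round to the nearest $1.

Contribution margin per unit = $467.27 − $221.48 = $245.79, a CM ratio of $245.79 ÷ $467.27 = 0.5260.
Break-even sales = FC ÷ CM ratio = $17,748,900 × $467.27 / $245.79 = $33,742,335.

$33,742,335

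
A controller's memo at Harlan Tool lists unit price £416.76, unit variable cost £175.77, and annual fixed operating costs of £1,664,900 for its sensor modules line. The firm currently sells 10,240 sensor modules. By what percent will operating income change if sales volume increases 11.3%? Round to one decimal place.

Contribution at this volume is 10,240 × £240.99 = £2,467,737.60.
EBIT = £2,467,737.60 − £1,664,900 = £802,837.60.
Degree of operating leverage = £2,467,737.60 / £802,837.60 = 3.0738.
Operating income changes by 3.0738 × +11.3% = +34.7%.

+34.7%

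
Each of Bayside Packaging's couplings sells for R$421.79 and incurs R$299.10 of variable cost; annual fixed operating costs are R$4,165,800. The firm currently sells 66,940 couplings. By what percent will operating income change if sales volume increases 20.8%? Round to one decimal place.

Total contribution margin = 66,940 × R$122.69 = R$8,212,868.60.
Subtracting fixed costs: EBIT = R$8,212,868.60 − R$4,165,800 = R$4,047,068.60.
So DOL = total CM / EBIT = R$8,212,868.60 / R$4,047,068.60 = 2.0293.
%ΔEBIT = DOL × %ΔSales = 2.0293 × +20.8% = +42.2%.

+42.2%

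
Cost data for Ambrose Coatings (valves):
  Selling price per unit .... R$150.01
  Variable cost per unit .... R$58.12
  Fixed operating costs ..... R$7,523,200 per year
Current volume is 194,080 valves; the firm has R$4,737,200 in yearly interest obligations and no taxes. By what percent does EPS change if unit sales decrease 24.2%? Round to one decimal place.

-77.4%

At 194,080 units, contribution = 194,080 × R$91.89 = R$17,834,011.20.
Operating income = contribution − fixed costs = R$17,834,011.20 − R$7,523,200 = R$10,310,811.20.
Interest = R$4,737,200.00, so EBIT − I = R$5,573,611.20.
Degree of combined leverage = contribution ÷ (EBIT − I) = R$17,834,011.20 ÷ R$5,573,611.20 = 3.1997.
EPS therefore changes by 3.1997 × (-24.2%) = -77.4%.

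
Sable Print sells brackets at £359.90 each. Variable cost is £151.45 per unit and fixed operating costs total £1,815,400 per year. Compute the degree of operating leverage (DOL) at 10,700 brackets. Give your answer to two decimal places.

Total contribution margin = 10,700 × £208.45 = £2,230,415.00.
Subtracting fixed costs: EBIT = £2,230,415.00 − £1,815,400 = £415,015.00.
So DOL = total CM / EBIT = £2,230,415.00 / £415,015.00 = 5.3743.

5.37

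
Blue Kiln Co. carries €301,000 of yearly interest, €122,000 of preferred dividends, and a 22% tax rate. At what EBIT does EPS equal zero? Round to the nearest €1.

Preferred dividends are paid after tax, so their pre-tax equivalent is €122,000 ÷ (1 − 0.22) = €156,410.26.
EPS = 0 when EBIT covers interest plus the pre-tax preferred burden: €301,000 + €156,410.26 = €457,410.26.

€457,410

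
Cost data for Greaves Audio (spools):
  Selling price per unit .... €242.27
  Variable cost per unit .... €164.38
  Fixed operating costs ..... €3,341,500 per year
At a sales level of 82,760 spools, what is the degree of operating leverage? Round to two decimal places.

2.08

Contribution at this volume is 82,760 × €77.89 = €6,446,176.40.
Operating income = contribution − fixed costs = €6,446,176.40 − €3,341,500 = €3,104,676.40.
So DOL = total CM / EBIT = €6,446,176.40 / €3,104,676.40 = 2.0763.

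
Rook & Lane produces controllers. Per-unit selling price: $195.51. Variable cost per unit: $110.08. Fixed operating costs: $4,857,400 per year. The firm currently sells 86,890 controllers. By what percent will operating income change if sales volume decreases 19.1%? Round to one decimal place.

-55.3%

At 86,890 units, contribution = 86,890 × $85.43 = $7,423,012.70.
Subtracting fixed costs: EBIT = $7,423,012.70 − $4,857,400 = $2,565,612.70.
So DOL = total CM / EBIT = $7,423,012.70 / $2,565,612.70 = 2.8933.
So EBIT moves 2.8933 × (-19.1%) = -55.3%.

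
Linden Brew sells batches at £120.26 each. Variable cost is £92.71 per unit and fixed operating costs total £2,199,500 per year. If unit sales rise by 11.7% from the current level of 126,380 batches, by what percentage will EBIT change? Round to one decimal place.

+31.8%

Total contribution margin = 126,380 × £27.55 = £3,481,769.00.
EBIT = £3,481,769.00 − £2,199,500 = £1,282,269.00.
So DOL = total CM / EBIT = £3,481,769.00 / £1,282,269.00 = 2.7153.
Operating income changes by 2.7153 × +11.7% = +31.8%.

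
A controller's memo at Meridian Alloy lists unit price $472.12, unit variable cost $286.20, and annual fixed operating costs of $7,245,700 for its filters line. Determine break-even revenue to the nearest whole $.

CM per unit = $472.12 − $286.20 = $185.92; CM ratio = $185.92 / $472.12 = 0.3938.
Break-even revenue = fixed costs × price ÷ CM = $7,245,700 × $472.12 ÷ $185.92 = $18,399,526.

$18,399,526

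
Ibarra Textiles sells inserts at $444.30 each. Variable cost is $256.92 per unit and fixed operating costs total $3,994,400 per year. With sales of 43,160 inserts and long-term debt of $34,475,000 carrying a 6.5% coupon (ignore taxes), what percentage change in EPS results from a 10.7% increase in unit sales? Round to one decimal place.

+46.7%

Total contribution margin = 43,160 × $187.38 = $8,087,320.80.
Operating income = contribution − fixed costs = $8,087,320.80 − $3,994,400 = $4,092,920.80.
Interest = $2,240,875.00, so EBIT − I = $1,852,045.80.
DCL = total CM / (EBIT − I) = $8,087,320.80 / $1,852,045.80 = 4.3667.
%ΔEPS = DCL × %ΔSales = 4.3667 × +10.7% = +46.7%.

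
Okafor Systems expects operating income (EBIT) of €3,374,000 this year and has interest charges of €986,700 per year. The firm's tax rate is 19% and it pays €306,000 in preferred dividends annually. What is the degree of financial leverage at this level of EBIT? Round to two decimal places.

1.68

Interest = €986,700.00.
Preferred dividends grossed up pre-tax: €306,000 / (1 − 0.19) = €377,777.78.
DFL = EBIT ÷ [EBIT − I − D_p/(1−t)] = €3,374,000 ÷ [€3,374,000 − €986,700.00 − €377,777.78] = €3,374,000 ÷ €2,009,522.22 = 1.6790.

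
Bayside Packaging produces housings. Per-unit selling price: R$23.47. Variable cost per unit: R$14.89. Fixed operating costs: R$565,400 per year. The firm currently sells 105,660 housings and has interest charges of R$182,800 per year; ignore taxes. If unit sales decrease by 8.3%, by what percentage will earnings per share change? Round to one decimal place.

Contribution at this volume is 105,660 × R$8.58 = R$906,562.80.
EBIT = R$906,562.80 − R$565,400 = R$341,162.80.
After interest of R$182,800.00, pre-tax earnings = R$158,362.80.
DCL = total CM / (EBIT − I) = R$906,562.80 / R$158,362.80 = 5.7246.
%ΔEPS = DCL × %ΔSales = 5.7246 × -8.3% = -47.5%.

-47.5%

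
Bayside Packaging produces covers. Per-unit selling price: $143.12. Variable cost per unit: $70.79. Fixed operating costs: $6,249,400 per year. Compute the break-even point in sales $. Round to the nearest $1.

$12,365,742

CM per unit = $143.12 − $70.79 = $72.33; CM ratio = $72.33 / $143.12 = 0.5054.
Break-even sales = FC ÷ CM ratio = $6,249,400 × $143.12 / $72.33 = $12,365,742.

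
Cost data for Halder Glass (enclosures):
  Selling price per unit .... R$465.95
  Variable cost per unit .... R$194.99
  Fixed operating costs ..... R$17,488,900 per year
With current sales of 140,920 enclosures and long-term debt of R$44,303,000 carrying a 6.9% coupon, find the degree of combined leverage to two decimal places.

Contribution at this volume is 140,920 × R$270.96 = R$38,183,683.20.
Operating income = contribution − fixed costs = R$38,183,683.20 − R$17,488,900 = R$20,694,783.20. Interest = R$3,056,907.00, so EBIT − I = R$17,637,876.20.
Degree of total leverage = total CM / (EBIT − interest) = R$38,183,683.20 / R$17,637,876.20 = 2.1649.

2.16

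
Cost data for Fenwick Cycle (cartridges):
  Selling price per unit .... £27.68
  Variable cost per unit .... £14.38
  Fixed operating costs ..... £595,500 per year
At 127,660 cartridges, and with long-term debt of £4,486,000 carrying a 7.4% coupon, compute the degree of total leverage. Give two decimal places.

Contribution at this volume is 127,660 × £13.30 = £1,697,878.00.
Subtracting fixed costs: EBIT = £1,697,878.00 − £595,500 = £1,102,378.00. Interest = £331,964.00, so EBIT − I = £770,414.00.
Degree of total leverage = total CM / (EBIT − interest) = £1,697,878.00 / £770,414.00 = 2.2039.

2.20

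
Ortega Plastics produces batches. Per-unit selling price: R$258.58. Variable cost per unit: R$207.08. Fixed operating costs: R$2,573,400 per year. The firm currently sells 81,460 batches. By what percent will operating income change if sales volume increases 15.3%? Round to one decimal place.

+39.6%

At 81,460 units, contribution = 81,460 × R$51.50 = R$4,195,190.00.
Operating income = contribution − fixed costs = R$4,195,190.00 − R$2,573,400 = R$1,621,790.00.
DOL = contribution ÷ EBIT = R$4,195,190.00 ÷ R$1,621,790.00 = 2.5868.
So EBIT moves 2.5868 × (+15.3%) = +39.6%.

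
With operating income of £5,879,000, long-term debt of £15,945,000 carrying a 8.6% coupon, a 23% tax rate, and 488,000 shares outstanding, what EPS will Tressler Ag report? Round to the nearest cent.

£7.11

Pre-tax income = £5,879,000 − £1,371,270.00 = £4,507,730.00.
After tax at 23%: net income = £4,507,730.00 × 0.77 = £3,470,952.10.
Per share: £3,470,952.10 / 488,000 shares = £7.11.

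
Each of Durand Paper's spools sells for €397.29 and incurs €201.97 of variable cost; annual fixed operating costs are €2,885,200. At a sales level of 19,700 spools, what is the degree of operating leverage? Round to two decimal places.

Total contribution margin = 19,700 × €195.32 = €3,847,804.00.
EBIT = €3,847,804.00 − €2,885,200 = €962,604.00.
DOL = contribution ÷ EBIT = €3,847,804.00 ÷ €962,604.00 = 3.9973.

4.00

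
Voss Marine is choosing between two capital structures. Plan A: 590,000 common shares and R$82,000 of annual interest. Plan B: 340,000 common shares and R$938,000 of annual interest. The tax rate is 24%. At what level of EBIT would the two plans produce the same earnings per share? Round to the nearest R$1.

R$2,102,160

Set EPS_A = EPS_B: (EBIT − R$82,000)(1 − 0.24) ÷ 590,000 = (EBIT − R$938,000)(1 − 0.24) ÷ 340,000.
The (1 − t) factor cancels: (EBIT − 82,000) × 340,000 = (EBIT − 938,000) × 590,000.
EBIT × (590,000 − 340,000) = 938,000 × 590,000 − 82,000 × 340,000 = 525,540,000,000, so EBIT = 525,540,000,000 ÷ 250,000 = 2,102,160.00.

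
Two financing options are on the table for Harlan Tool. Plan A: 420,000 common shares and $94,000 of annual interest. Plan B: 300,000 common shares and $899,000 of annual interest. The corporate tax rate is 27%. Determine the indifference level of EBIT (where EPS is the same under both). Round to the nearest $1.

Set EPS_A = EPS_B: (EBIT − $94,000)(1 − 0.27) ÷ 420,000 = (EBIT − $899,000)(1 − 0.27) ÷ 300,000.
Cancelling (1 − t) and cross-multiplying: 300,000·(EBIT − 94,000) = 420,000·(EBIT − 899,000).
EBIT × (420,000 − 300,000) = 899,000 × 420,000 − 94,000 × 300,000 = 349,380,000,000, so EBIT = 349,380,000,000 ÷ 120,000 = 2,911,500.00.

$2,911,500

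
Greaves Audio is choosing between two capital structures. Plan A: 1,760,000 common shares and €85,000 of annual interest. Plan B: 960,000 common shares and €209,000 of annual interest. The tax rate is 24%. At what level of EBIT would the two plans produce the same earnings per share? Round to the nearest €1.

At indifference, (EBIT − 85,000)(1 − t)/1,760,000 = (EBIT − 209,000)(1 − t)/960,000.
Cancelling (1 − t) and cross-multiplying: 960,000·(EBIT − 85,000) = 1,760,000·(EBIT − 209,000).
Solving, EBIT = (209,000·1,760,000 − 85,000·960,000) / (1,760,000 − 960,000) = 286,240,000,000 / 800,000 = 357,800.00.

€357,800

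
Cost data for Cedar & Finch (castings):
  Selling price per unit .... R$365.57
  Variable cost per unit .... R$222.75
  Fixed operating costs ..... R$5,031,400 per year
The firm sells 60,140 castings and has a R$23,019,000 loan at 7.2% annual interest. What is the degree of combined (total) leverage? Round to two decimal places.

At 60,140 units, contribution = 60,140 × R$142.82 = R$8,589,194.80.
Operating income = contribution − fixed costs = R$8,589,194.80 − R$5,031,400 = R$3,557,794.80. Interest = R$1,657,368.00.
DOL = R$8,589,194.80 ÷ R$3,557,794.80 = 2.4142; DFL = R$3,557,794.80 ÷ R$1,900,426.80 = 1.8721.
DCL = DOL × DFL = 2.4142 × 1.8721 = 4.5196.

4.52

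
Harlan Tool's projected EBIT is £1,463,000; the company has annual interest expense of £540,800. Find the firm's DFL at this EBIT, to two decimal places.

1.59

Interest = £540,800.00.
DFL = EBIT ÷ (EBIT − I) = £1,463,000 ÷ (£1,463,000 − £540,800.00) = £1,463,000 ÷ £922,200.00 = 1.5864.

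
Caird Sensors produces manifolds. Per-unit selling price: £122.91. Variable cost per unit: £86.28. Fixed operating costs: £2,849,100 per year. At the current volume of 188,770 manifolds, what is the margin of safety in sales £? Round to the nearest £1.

Contribution margin per unit = £122.91 − £86.28 = £36.63. Break-even units = £2,849,100 ÷ £36.63 = 77,780.51; break-even revenue = 77,780.51 × £122.91 = £9,560,002.21.
Actual sales revenue = 188,770 × £122.91 = £23,201,720.70.
Margin of safety = £23,201,720.70 − £9,560,002.21 = £13,641,718.

£13,641,718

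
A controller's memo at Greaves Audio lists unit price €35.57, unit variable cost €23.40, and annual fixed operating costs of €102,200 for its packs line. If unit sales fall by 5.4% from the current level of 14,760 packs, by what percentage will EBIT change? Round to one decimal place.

-12.5%

At 14,760 units, contribution = 14,760 × €12.17 = €179,629.20.
Subtracting fixed costs: EBIT = €179,629.20 − €102,200 = €77,429.20.
DOL = contribution ÷ EBIT = €179,629.20 ÷ €77,429.20 = 2.3199.
%ΔEBIT = DOL × %ΔSales = 2.3199 × -5.4% = -12.5%.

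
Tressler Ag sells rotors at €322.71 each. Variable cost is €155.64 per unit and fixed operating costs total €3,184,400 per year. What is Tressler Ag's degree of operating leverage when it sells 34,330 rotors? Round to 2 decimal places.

Total contribution margin = 34,330 × €167.07 = €5,735,513.10.
Subtracting fixed costs: EBIT = €5,735,513.10 − €3,184,400 = €2,551,113.10.
So DOL = total CM / EBIT = €5,735,513.10 / €2,551,113.10 = 2.2482.

2.25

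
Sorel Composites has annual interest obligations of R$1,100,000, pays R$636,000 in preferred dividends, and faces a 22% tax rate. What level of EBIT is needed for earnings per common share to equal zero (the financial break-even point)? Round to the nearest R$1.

Preferred dividends are paid after tax, so their pre-tax equivalent is R$636,000 ÷ (1 − 0.22) = R$815,384.62.
Financial break-even EBIT = interest + D_p ÷ (1 − t) = R$1,100,000 + R$815,384.62 = R$1,915,384.62.

R$1,915,385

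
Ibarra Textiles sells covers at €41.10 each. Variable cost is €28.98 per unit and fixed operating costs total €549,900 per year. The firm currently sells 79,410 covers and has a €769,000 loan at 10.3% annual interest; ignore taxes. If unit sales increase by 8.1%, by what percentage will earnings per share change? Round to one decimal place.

+23.4%

At 79,410 units, contribution = 79,410 × €12.12 = €962,449.20.
EBIT = €962,449.20 − €549,900 = €412,549.20.
After interest of €79,207.00, pre-tax earnings = €333,342.20.
Degree of combined leverage = contribution ÷ (EBIT − I) = €962,449.20 ÷ €333,342.20 = 2.8873.
EPS therefore changes by 2.8873 × (+8.1%) = +23.4%.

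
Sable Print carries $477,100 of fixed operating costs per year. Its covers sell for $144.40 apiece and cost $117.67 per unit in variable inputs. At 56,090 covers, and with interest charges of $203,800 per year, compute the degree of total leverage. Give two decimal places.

1.83

Total contribution margin = 56,090 × $26.73 = $1,499,285.70.
Subtracting fixed costs: EBIT = $1,499,285.70 − $477,100 = $1,022,185.70. Interest = $203,800.00, so EBIT − I = $818,385.70.
DCL = contribution ÷ (EBIT − I) = $1,499,285.70 ÷ $818,385.70 = 1.8320.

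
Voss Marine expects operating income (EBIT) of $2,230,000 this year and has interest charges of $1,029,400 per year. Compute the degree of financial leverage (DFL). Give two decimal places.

Annual interest charges come to $1,029,400.00.
Degree of financial leverage = EBIT / (EBIT − interest) = $2,230,000 / $1,200,600.00 = 1.8574.

1.86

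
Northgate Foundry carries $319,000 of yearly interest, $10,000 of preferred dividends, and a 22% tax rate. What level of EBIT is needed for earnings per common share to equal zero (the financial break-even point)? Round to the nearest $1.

$331,821

Preferred dividends are paid after tax, so their pre-tax equivalent is $10,000 ÷ (1 − 0.22) = $12,820.51.
Financial break-even EBIT = interest + D_p ÷ (1 − t) = $319,000 + $12,820.51 = $331,820.51.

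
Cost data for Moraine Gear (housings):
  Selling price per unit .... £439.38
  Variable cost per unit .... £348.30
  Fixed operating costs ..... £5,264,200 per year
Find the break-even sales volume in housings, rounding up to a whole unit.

57,798 housings

Unit CM = price − variable cost = £439.38 − £348.30 = £91.08.
Break-even volume = fixed costs ÷ CM per unit = £5,264,200 ÷ £91.08 = 57,797.54, so 57,798 housings.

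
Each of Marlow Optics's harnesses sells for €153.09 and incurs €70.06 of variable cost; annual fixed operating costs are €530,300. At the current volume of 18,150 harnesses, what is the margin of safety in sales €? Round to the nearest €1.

Each unit contributes €153.09 − €70.06 = €83.03. Break-even units = €530,300 ÷ €83.03 = 6,386.85; break-even revenue = 6,386.85 × €153.09 = €977,762.58.
Current sales = 18,150 × €153.09 = €2,778,583.50.
Margin of safety = €2,778,583.50 − €977,762.58 = €1,800,821.

€1,800,821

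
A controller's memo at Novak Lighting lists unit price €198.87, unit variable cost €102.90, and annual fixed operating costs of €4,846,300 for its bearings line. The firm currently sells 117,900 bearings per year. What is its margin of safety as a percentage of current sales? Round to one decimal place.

Contribution margin per unit = €198.87 − €102.90 = €95.97. Break-even units = €4,846,300 ÷ €95.97 = 50,498.07; break-even revenue = 50,498.07 × €198.87 = €10,042,551.64.
Current sales = 117,900 × €198.87 = €23,446,773.00.
Margin of safety = (€23,446,773.00 − €10,042,551.64) ÷ €23,446,773.00 = 57.2%.

57.2%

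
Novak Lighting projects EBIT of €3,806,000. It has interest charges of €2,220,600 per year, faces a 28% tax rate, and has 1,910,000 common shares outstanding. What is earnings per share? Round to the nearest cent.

Pre-tax income = €3,806,000 − €2,220,600.00 = €1,585,400.00.
Net income = €1,585,400.00 × (1 − 0.28) = €1,141,488.00.
EPS = €1,141,488.00 ÷ 1,910,000 = €0.60.

€0.60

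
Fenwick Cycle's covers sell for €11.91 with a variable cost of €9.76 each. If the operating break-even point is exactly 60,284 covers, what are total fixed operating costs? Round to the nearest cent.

€129,610.60

Unit CM = price − variable cost = €11.91 − €9.76 = €2.15.
Since BE = FC / CM, FC = 60,284 × €2.15 = €129,610.60.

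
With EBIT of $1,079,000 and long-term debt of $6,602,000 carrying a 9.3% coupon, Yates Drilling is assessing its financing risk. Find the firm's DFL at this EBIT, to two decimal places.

2.32

Interest = $613,986.00.
Degree of financial leverage = EBIT / (EBIT − interest) = $1,079,000 / $465,014.00 = 2.3204.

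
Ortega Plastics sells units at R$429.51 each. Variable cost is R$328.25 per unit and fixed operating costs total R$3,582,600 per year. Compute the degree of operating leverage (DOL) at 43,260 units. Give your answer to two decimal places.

5.49

Contribution at this volume is 43,260 × R$101.26 = R$4,380,507.60.
Subtracting fixed costs: EBIT = R$4,380,507.60 − R$3,582,600 = R$797,907.60.
So DOL = total CM / EBIT = R$4,380,507.60 / R$797,907.60 = 5.4900.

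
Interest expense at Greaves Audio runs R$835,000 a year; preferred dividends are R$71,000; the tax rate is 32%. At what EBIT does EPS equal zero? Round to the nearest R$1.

R$939,412

Preferred dividends are paid after tax, so their pre-tax equivalent is R$71,000 ÷ (1 − 0.32) = R$104,411.76.
Financial break-even EBIT = interest + D_p ÷ (1 − t) = R$835,000 + R$104,411.76 = R$939,411.76.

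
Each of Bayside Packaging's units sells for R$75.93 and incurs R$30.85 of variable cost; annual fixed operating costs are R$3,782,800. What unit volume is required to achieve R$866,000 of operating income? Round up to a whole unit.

Contribution margin per unit = R$75.93 − R$30.85 = R$45.08.
Units = (FC + target) / CM = (R$3,782,800 + R$866,000) / R$45.08 = 103,123.34, so 103,124 units.

103,124 units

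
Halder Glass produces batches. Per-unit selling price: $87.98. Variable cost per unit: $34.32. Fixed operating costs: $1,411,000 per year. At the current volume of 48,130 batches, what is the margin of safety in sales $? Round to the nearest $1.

Unit CM = price − variable cost = $87.98 − $34.32 = $53.66. Break-even units = $1,411,000 ÷ $53.66 = 26,295.19; break-even revenue = 26,295.19 × $87.98 = $2,313,450.99.
Actual sales revenue = 48,130 × $87.98 = $4,234,477.40.
Margin of safety = $4,234,477.40 − $2,313,450.99 = $1,921,026.

$1,921,026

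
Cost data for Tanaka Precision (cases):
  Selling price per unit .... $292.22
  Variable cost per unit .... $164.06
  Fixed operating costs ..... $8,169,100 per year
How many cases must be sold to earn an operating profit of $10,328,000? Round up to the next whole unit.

144,329 cases

Unit CM = price − variable cost = $292.22 − $164.06 = $128.16.
Units = (FC + target) / CM = ($8,169,100 + $10,328,000) / $128.16 = 144,328.18, so 144,329 cases.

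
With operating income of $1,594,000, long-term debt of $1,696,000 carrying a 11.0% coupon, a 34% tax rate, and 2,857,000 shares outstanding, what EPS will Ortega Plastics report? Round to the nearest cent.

$0.33

Interest = $186,560.00, so EBT = $1,594,000 − $186,560.00 = $1,407,440.00.
Net income = $1,407,440.00 × (1 − 0.34) = $928,910.40.
Per share: $928,910.40 / 2,857,000 shares = $0.33.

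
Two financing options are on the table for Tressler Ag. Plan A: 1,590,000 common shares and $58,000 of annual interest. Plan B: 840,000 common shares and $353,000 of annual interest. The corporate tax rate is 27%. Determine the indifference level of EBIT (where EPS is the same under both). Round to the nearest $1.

$683,400

At indifference, (EBIT − 58,000)(1 − t)/1,590,000 = (EBIT − 353,000)(1 − t)/840,000.
Cancelling (1 − t) and cross-multiplying: 840,000·(EBIT − 58,000) = 1,590,000·(EBIT − 353,000).
EBIT × (1,590,000 − 840,000) = 353,000 × 1,590,000 − 58,000 × 840,000 = 512,550,000,000, so EBIT = 512,550,000,000 ÷ 750,000 = 683,400.00.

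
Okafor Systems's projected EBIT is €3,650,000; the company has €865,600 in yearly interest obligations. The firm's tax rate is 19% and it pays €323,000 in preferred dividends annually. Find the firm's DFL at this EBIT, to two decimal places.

1.53

Interest = €865,600.00.
Pre-tax preferred-dividend burden = €323,000 ÷ (1 − 0.19) = €398,765.43.
DFL = EBIT ÷ [EBIT − I − D_p/(1−t)] = €3,650,000 ÷ [€3,650,000 − €865,600.00 − €398,765.43] = €3,650,000 ÷ €2,385,634.57 = 1.5300.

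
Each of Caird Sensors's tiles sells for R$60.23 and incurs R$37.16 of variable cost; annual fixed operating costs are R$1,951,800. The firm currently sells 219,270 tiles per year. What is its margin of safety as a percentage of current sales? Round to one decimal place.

61.4%

Each unit contributes R$60.23 − R$37.16 = R$23.07. Break-even units = R$1,951,800 ÷ R$23.07 = 84,603.38; break-even revenue = 84,603.38 × R$60.23 = R$5,095,661.64.
Current sales = 219,270 × R$60.23 = R$13,206,632.10.
Margin of safety = (R$13,206,632.10 − R$5,095,661.64) ÷ R$13,206,632.10 = 61.4%.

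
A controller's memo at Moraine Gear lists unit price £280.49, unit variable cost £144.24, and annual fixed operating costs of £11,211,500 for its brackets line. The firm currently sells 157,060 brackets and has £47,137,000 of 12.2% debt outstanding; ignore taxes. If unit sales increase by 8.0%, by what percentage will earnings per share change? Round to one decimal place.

+38.6%

Total contribution margin = 157,060 × £136.25 = £21,399,425.00.
Subtracting fixed costs: EBIT = £21,399,425.00 − £11,211,500 = £10,187,925.00.
After interest of £5,750,714.00, pre-tax earnings = £4,437,211.00.
Degree of combined leverage = contribution ÷ (EBIT − I) = £21,399,425.00 ÷ £4,437,211.00 = 4.8227.
%ΔEPS = DCL × %ΔSales = 4.8227 × +8.0% = +38.6%.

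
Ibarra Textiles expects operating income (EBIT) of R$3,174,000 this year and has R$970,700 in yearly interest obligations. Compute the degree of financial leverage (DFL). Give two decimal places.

1.44

Interest = R$970,700.00.
DFL = EBIT ÷ (EBIT − I) = R$3,174,000 ÷ (R$3,174,000 − R$970,700.00) = R$3,174,000 ÷ R$2,203,300.00 = 1.4406.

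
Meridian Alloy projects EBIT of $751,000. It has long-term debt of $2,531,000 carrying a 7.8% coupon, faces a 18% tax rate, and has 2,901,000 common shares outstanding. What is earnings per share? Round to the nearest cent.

Pre-tax income = $751,000 − $197,418.00 = $553,582.00.
Net income = $553,582.00 × (1 − 0.18) = $453,937.24.
EPS = $453,937.24 ÷ 2,901,000 = $0.16.

$0.16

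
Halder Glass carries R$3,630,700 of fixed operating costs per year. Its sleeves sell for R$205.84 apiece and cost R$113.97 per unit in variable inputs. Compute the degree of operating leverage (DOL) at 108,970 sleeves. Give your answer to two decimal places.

1.57

Contribution at this volume is 108,970 × R$91.87 = R$10,011,073.90.
Operating income = contribution − fixed costs = R$10,011,073.90 − R$3,630,700 = R$6,380,373.90.
DOL = contribution ÷ EBIT = R$10,011,073.90 ÷ R$6,380,373.90 = 1.5690.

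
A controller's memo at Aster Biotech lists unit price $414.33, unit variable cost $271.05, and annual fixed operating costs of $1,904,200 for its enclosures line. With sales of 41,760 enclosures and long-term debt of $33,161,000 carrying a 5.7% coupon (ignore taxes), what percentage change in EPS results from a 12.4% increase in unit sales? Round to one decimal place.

+33.9%

Contribution at this volume is 41,760 × $143.28 = $5,983,372.80.
Operating income = contribution − fixed costs = $5,983,372.80 − $1,904,200 = $4,079,172.80.
Interest = $1,890,177.00, so EBIT − I = $2,188,995.80.
Degree of combined leverage = contribution ÷ (EBIT − I) = $5,983,372.80 ÷ $2,188,995.80 = 2.7334.
EPS therefore changes by 2.7334 × (+12.4%) = +33.9%.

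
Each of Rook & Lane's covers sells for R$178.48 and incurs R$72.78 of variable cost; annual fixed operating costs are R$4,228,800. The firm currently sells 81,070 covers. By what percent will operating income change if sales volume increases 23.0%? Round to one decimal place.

Total contribution margin = 81,070 × R$105.70 = R$8,569,099.00.
EBIT = R$8,569,099.00 − R$4,228,800 = R$4,340,299.00.
Degree of operating leverage = R$8,569,099.00 / R$4,340,299.00 = 1.9743.
Operating income changes by 1.9743 × +23.0% = +45.4%.

+45.4%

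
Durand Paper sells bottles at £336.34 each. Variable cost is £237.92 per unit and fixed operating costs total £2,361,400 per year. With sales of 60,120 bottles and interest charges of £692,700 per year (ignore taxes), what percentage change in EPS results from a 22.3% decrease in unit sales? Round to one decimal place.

Total contribution margin = 60,120 × £98.42 = £5,917,010.40.
Operating income = contribution − fixed costs = £5,917,010.40 − £2,361,400 = £3,555,610.40.
Interest = £692,700.00, so EBIT − I = £2,862,910.40.
DCL = total CM / (EBIT − I) = £5,917,010.40 / £2,862,910.40 = 2.0668.
%ΔEPS = DCL × %ΔSales = 2.0668 × -22.3% = -46.1%.

-46.1%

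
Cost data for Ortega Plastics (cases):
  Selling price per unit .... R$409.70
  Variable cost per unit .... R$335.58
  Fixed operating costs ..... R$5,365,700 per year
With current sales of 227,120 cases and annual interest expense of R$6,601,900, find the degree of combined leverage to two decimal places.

3.46

At 227,120 units, contribution = 227,120 × R$74.12 = R$16,834,134.40.
Operating income = contribution − fixed costs = R$16,834,134.40 − R$5,365,700 = R$11,468,434.40. Interest = R$6,601,900.00, so EBIT − I = R$4,866,534.40.
DCL = contribution ÷ (EBIT − I) = R$16,834,134.40 ÷ R$4,866,534.40 = 3.4592.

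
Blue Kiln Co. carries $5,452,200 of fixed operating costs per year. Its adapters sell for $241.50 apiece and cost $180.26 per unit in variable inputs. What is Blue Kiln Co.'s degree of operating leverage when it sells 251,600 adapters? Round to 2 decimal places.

Contribution at this volume is 251,600 × $61.24 = $15,407,984.00.
Operating income = contribution − fixed costs = $15,407,984.00 − $5,452,200 = $9,955,784.00.
Degree of operating leverage = $15,407,984.00 / $9,955,784.00 = 1.5476.

1.55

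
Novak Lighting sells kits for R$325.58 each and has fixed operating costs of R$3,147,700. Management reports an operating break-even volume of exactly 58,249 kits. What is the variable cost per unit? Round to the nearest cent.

R$271.54

At break-even, FC = Q × (P − VC), so P − VC = R$3,147,700 ÷ 58,249 = R$54.0387.
Hence VC = price − CM = R$325.58 − R$54.0387 = R$271.54.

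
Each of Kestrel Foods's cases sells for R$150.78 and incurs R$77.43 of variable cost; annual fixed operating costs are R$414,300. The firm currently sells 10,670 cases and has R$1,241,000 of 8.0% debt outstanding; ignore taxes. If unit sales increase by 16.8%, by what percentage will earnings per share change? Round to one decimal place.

+48.9%

Total contribution margin = 10,670 × R$73.35 = R$782,644.50.
EBIT = R$782,644.50 − R$414,300 = R$368,344.50.
Interest = R$99,280.00, so EBIT − I = R$269,064.50.
Degree of combined leverage = contribution ÷ (EBIT − I) = R$782,644.50 ÷ R$269,064.50 = 2.9088.
EPS therefore changes by 2.9088 × (+16.8%) = +48.9%.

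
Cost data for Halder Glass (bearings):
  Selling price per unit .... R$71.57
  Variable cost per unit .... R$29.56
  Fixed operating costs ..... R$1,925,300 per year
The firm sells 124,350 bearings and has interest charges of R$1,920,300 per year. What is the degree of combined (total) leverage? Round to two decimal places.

Contribution at this volume is 124,350 × R$42.01 = R$5,223,943.50.
EBIT = R$5,223,943.50 − R$1,925,300 = R$3,298,643.50. Interest = R$1,920,300.00.
DOL = R$5,223,943.50 ÷ R$3,298,643.50 = 1.5837; DFL = R$3,298,643.50 ÷ R$1,378,343.50 = 2.3932.
DCL = DOL × DFL = 1.5837 × 2.3932 = 3.7901.

3.79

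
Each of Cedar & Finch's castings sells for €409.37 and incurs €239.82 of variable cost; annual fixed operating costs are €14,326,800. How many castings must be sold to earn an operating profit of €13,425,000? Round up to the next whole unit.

Each unit contributes €409.37 − €239.82 = €169.55.
Need Q such that Q × €169.55 − €14,326,800 = €13,425,000, i.e. Q = €27,751,800 / €169.55 = 163,679.15 → 163,680.

163,680 castings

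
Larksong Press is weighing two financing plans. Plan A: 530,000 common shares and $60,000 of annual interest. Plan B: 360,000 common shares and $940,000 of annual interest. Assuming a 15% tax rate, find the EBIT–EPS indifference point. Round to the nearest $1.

Set EPS_A = EPS_B: (EBIT − $60,000)(1 − 0.15) ÷ 530,000 = (EBIT − $940,000)(1 − 0.15) ÷ 360,000.
Cancelling (1 − t) and cross-multiplying: 360,000·(EBIT − 60,000) = 530,000·(EBIT − 940,000).
EBIT × (530,000 − 360,000) = 940,000 × 530,000 − 60,000 × 360,000 = 476,600,000,000, so EBIT = 476,600,000,000 ÷ 170,000 = 2,803,529.41.

$2,803,529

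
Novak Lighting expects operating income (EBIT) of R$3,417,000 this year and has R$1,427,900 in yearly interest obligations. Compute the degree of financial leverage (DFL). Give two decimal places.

Interest = R$1,427,900.00.
Degree of financial leverage = EBIT / (EBIT − interest) = R$3,417,000 / R$1,989,100.00 = 1.7179.

1.72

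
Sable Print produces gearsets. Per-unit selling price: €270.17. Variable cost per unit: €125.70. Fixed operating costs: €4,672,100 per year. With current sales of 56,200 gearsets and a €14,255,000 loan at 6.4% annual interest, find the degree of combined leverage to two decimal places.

3.20

Contribution at this volume is 56,200 × €144.47 = €8,119,214.00.
Subtracting fixed costs: EBIT = €8,119,214.00 − €4,672,100 = €3,447,114.00. Interest = €912,320.00, so EBIT − I = €2,534,794.00.
Degree of total leverage = total CM / (EBIT − interest) = €8,119,214.00 / €2,534,794.00 = 3.2031.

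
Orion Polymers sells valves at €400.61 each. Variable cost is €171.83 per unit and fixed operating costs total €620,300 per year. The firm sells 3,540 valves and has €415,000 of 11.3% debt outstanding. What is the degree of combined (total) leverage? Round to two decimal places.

Total contribution margin = 3,540 × €228.78 = €809,881.20.
Operating income = contribution − fixed costs = €809,881.20 − €620,300 = €189,581.20. Interest = €46,895.00.
DOL = €809,881.20 ÷ €189,581.20 = 4.2719; DFL = €189,581.20 ÷ €142,686.20 = 1.3287.
DCL = DOL × DFL = 4.2719 × 1.3287 = 5.6761.

5.68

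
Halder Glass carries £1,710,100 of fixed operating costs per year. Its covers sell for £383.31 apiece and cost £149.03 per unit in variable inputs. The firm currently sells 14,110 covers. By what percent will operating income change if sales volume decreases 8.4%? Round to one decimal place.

Total contribution margin = 14,110 × £234.28 = £3,305,690.80.
EBIT = £3,305,690.80 − £1,710,100 = £1,595,590.80.
So DOL = total CM / EBIT = £3,305,690.80 / £1,595,590.80 = 2.0718.
%ΔEBIT = DOL × %ΔSales = 2.0718 × -8.4% = -17.4%.

-17.4%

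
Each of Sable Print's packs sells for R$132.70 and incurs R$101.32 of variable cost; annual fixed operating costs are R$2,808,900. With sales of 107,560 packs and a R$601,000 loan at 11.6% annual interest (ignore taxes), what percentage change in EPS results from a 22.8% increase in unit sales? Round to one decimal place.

+155.0%

Contribution at this volume is 107,560 × R$31.38 = R$3,375,232.80.
EBIT = R$3,375,232.80 − R$2,808,900 = R$566,332.80.
After interest of R$69,716.00, pre-tax earnings = R$496,616.80.
Degree of combined leverage = contribution ÷ (EBIT − I) = R$3,375,232.80 ÷ R$496,616.80 = 6.7965.
%ΔEPS = DCL × %ΔSales = 6.7965 × +22.8% = +155.0%.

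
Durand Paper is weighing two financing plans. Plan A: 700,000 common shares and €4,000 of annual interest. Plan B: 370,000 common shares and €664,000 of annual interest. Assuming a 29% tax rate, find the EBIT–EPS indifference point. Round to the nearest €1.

€1,404,000

At indifference, (EBIT − 4,000)(1 − t)/700,000 = (EBIT − 664,000)(1 − t)/370,000.
The (1 − t) factor cancels: (EBIT − 4,000) × 370,000 = (EBIT − 664,000) × 700,000.
EBIT × (700,000 − 370,000) = 664,000 × 700,000 − 4,000 × 370,000 = 463,320,000,000, so EBIT = 463,320,000,000 ÷ 330,000 = 1,404,000.00.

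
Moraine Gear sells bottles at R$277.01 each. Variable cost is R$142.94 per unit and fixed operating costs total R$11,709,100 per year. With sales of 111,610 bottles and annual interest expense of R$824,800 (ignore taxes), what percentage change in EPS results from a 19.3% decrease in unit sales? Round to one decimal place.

Contribution at this volume is 111,610 × R$134.07 = R$14,963,552.70.
EBIT = R$14,963,552.70 − R$11,709,100 = R$3,254,452.70.
After interest of R$824,800.00, pre-tax earnings = R$2,429,652.70.
DCL = total CM / (EBIT − I) = R$14,963,552.70 / R$2,429,652.70 = 6.1587.
EPS therefore changes by 6.1587 × (-19.3%) = -118.9%.

-118.9%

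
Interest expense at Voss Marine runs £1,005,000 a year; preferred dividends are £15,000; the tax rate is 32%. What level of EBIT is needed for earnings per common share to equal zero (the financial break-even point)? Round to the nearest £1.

Grossing the preferred dividend up to pre-tax terms: £15,000 / (1 − 0.32) = £22,058.82.
EPS = 0 when EBIT covers interest plus the pre-tax preferred burden: £1,005,000 + £22,058.82 = £1,027,058.82.

£1,027,059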